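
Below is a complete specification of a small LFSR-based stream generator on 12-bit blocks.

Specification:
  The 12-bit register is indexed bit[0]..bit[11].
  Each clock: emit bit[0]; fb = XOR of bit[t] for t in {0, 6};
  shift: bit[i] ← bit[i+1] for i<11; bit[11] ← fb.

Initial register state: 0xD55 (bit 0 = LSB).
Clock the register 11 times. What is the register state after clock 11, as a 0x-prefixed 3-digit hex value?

0xAC1

reg_0 = 0xD55
clock 1: out=1, reg = 0x6AA
clock 2: out=0, reg = 0x355
clock 3: out=1, reg = 0x1AA
clock 4: out=0, reg = 0x0D5
clock 5: out=1, reg = 0x06A
clock 6: out=0, reg = 0x835
clock 7: out=1, reg = 0xC1A
clock 8: out=0, reg = 0x60D
clock 9: out=1, reg = 0xB06
clock 10: out=0, reg = 0x583
clock 11: out=1, reg = 0xAC1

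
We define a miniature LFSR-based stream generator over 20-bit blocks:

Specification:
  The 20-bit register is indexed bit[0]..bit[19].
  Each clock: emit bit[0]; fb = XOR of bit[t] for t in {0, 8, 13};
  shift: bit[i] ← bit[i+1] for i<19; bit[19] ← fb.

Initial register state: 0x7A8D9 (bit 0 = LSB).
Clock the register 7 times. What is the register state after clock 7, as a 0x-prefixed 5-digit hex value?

reg_0 = 0x7A8D9
clock 1: out=1, reg = 0x3D46C
clock 2: out=0, reg = 0x1EA36
clock 3: out=0, reg = 0x8F51B
clock 4: out=1, reg = 0xC7A8D
clock 5: out=1, reg = 0x63D46
clock 6: out=0, reg = 0x31EA3
clock 7: out=1, reg = 0x98F51

0x98F51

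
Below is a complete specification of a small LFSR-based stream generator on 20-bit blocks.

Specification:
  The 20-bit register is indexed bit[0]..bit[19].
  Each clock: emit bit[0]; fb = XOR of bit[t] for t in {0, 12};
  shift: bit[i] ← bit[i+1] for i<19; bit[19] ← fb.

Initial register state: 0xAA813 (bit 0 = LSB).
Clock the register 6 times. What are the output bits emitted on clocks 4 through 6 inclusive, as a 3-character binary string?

reg_0 = 0xAA813
clock 1: out=1, reg = 0xD5409
clock 2: out=1, reg = 0x6AA04
clock 3: out=0, reg = 0x35502
clock 4: out=0, reg = 0x9AA81
clock 5: out=1, reg = 0xCD540
clock 6: out=0, reg = 0xE6AA0

010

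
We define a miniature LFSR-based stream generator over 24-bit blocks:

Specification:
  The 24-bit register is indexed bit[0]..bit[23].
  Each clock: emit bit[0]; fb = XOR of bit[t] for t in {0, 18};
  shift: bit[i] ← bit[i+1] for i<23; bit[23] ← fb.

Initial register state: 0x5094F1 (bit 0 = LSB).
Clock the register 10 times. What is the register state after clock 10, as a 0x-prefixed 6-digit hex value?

0x695425

reg_0 = 0x5094F1
clock 1: out=1, reg = 0xA84A78
clock 2: out=0, reg = 0x54253C
clock 3: out=0, reg = 0xAA129E
clock 4: out=0, reg = 0x55094F
clock 5: out=1, reg = 0x2A84A7
clock 6: out=1, reg = 0x954253
clock 7: out=1, reg = 0x4AA129
clock 8: out=1, reg = 0xA55094
clock 9: out=0, reg = 0xD2A84A
clock 10: out=0, reg = 0x695425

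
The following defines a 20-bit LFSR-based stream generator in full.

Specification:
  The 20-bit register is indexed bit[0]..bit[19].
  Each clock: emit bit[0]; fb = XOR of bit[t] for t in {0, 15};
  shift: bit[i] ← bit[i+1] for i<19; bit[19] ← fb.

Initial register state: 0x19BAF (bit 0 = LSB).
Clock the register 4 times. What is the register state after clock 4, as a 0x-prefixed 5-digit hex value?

0xC19BA

reg_0 = 0x19BAF
clock 1: out=1, reg = 0x0CDD7
clock 2: out=1, reg = 0x066EB
clock 3: out=1, reg = 0x83375
clock 4: out=1, reg = 0xC19BA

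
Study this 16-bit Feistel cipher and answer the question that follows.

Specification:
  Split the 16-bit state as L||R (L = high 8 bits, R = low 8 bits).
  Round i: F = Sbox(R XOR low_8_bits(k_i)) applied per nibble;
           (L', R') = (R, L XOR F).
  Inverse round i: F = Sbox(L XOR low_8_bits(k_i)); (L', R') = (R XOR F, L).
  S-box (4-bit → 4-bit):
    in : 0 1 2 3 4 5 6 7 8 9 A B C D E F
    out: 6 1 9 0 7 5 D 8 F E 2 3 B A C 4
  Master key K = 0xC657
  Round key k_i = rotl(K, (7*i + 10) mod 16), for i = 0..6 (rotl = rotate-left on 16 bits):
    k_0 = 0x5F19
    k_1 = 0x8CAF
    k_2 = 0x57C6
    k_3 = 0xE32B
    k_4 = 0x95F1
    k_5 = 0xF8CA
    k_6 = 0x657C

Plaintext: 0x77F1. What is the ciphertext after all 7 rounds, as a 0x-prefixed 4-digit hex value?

0x5739

s_0 = plaintext = 0x77F1
s_1 = Round(s_0, k_0) = 0xF1B8
s_2 = Round(s_1, k_1) = 0xB8E9
s_3 = Round(s_2, k_2) = 0xE92C
s_4 = Round(s_3, k_3) = 0x2C81
s_5 = Round(s_4, k_4) = 0x81AA
s_6 = Round(s_5, k_5) = 0xAA57
s_7 = Round(s_6, k_6) = 0x5739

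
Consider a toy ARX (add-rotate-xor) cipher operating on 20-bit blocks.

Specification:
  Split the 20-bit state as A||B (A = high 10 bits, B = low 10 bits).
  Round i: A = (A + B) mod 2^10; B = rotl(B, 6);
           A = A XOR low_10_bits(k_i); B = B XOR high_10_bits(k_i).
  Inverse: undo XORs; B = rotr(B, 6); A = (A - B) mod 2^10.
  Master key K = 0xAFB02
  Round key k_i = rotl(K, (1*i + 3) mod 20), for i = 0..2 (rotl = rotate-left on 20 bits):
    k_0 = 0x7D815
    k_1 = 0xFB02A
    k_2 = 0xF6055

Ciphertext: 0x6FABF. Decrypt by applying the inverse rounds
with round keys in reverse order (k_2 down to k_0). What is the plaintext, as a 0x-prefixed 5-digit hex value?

0xF4A01

s_0 = ciphertext = 0x6FABF
s_1 = InvRound(s_0, k_2) = 0xDDA75
s_2 = InvRound(s_1, k_1) = 0x71996
s_3 = InvRound(s_2, k_0) = 0xF4A01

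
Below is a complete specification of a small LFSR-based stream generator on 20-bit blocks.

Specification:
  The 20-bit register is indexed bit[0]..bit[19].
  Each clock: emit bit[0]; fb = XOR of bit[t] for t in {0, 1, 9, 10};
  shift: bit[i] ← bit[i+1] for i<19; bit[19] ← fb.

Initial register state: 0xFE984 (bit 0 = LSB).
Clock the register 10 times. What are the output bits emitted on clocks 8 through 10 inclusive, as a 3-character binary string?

110

reg_0 = 0xFE984
clock 1: out=0, reg = 0x7F4C2
clock 2: out=0, reg = 0x3FA61
clock 3: out=1, reg = 0x1FD30
clock 4: out=0, reg = 0x8FE98
clock 5: out=0, reg = 0x47F4C
clock 6: out=0, reg = 0x23FA6
clock 7: out=0, reg = 0x91FD3
clock 8: out=1, reg = 0x48FE9
clock 9: out=1, reg = 0xA47F4
clock 10: out=0, reg = 0x523FA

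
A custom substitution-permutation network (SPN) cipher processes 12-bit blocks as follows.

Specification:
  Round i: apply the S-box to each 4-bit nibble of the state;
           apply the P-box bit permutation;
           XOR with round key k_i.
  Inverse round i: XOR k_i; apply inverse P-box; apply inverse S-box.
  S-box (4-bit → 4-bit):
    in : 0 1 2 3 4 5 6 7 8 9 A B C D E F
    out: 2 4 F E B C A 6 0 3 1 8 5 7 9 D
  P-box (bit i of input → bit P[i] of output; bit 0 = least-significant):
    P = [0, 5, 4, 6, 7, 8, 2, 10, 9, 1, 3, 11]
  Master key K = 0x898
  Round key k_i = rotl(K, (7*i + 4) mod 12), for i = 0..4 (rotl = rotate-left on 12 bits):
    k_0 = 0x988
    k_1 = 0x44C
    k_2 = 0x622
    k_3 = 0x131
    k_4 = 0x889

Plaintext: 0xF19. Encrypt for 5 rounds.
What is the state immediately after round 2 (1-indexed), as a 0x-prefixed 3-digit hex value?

s_0 = plaintext = 0xF19
s_1 = Round(s_0, k_0) = 0x3A5
s_2 = Round(s_1, k_1) = 0xC96
s_3 = Round(s_2, k_2) = 0x5CA
s_4 = Round(s_3, k_3) = 0x9BC
s_5 = Round(s_4, k_4) = 0xE9A

0xC96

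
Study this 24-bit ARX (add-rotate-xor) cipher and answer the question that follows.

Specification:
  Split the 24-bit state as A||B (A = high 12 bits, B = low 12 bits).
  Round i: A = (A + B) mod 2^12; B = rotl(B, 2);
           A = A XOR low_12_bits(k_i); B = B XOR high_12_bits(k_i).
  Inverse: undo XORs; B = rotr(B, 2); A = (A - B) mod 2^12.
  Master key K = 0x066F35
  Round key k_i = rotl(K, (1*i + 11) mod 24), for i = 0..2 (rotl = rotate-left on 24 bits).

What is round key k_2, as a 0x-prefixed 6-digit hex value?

0xE6A0CD

K = 0x066F35
k_0 = rotl(K, (1*0+11) mod 24) = rotl(K, 11) = 0x79A833
k_1 = rotl(K, (1*1+11) mod 24) = rotl(K, 12) = 0xF35066
k_2 = rotl(K, (1*2+11) mod 24) = rotl(K, 13) = 0xE6A0CD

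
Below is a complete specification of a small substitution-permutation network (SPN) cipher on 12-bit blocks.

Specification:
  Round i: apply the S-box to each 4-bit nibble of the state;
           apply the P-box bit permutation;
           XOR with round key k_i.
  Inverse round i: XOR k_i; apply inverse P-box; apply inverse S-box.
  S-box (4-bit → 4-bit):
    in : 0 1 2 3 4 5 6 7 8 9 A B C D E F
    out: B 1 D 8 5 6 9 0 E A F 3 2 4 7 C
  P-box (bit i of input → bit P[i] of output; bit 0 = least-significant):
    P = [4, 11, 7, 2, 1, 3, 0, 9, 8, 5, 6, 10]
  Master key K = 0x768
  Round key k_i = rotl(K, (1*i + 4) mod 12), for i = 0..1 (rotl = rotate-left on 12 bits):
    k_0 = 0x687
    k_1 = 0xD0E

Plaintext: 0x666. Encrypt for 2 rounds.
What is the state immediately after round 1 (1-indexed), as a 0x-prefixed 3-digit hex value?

0x191

s_0 = plaintext = 0x666
s_1 = Round(s_0, k_0) = 0x191
s_2 = Round(s_1, k_1) = 0xE16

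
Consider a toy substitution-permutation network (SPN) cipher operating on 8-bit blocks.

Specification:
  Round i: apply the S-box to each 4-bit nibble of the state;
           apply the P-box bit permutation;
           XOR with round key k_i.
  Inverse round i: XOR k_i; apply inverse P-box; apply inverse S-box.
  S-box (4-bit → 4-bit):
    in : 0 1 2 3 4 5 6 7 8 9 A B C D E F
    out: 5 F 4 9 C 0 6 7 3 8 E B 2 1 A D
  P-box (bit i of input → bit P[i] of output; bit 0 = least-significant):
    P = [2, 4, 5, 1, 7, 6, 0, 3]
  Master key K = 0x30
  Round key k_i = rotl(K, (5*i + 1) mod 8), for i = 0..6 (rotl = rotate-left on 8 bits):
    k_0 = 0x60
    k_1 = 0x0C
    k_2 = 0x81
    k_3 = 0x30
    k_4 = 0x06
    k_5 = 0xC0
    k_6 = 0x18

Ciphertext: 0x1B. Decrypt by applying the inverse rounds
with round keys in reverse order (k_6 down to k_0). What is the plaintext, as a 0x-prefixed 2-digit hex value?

s_0 = ciphertext = 0x1B
s_1 = InvRound(s_0, k_6) = 0x29
s_2 = InvRound(s_1, k_5) = 0x12
s_3 = InvRound(s_2, k_4) = 0x58
s_4 = InvRound(s_3, k_3) = 0xE2
s_5 = InvRound(s_4, k_2) = 0x64
s_6 = InvRound(s_5, k_1) = 0xE2
s_7 = InvRound(s_6, k_0) = 0xD9

0xD9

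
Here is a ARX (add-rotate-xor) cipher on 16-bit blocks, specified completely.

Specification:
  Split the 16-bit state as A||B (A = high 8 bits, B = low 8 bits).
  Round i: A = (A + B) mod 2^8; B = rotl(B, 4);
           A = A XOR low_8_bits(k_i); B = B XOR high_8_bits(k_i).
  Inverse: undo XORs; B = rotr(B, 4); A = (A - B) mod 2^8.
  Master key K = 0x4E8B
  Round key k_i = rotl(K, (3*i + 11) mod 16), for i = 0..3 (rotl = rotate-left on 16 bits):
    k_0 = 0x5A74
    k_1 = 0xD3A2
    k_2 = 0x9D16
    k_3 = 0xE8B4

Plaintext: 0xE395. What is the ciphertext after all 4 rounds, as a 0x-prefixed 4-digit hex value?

s_0 = plaintext = 0xE395
s_1 = Round(s_0, k_0) = 0x0C03
s_2 = Round(s_1, k_1) = 0xADE3
s_3 = Round(s_2, k_2) = 0x86A3
s_4 = Round(s_3, k_3) = 0x9DD2

0x9DD2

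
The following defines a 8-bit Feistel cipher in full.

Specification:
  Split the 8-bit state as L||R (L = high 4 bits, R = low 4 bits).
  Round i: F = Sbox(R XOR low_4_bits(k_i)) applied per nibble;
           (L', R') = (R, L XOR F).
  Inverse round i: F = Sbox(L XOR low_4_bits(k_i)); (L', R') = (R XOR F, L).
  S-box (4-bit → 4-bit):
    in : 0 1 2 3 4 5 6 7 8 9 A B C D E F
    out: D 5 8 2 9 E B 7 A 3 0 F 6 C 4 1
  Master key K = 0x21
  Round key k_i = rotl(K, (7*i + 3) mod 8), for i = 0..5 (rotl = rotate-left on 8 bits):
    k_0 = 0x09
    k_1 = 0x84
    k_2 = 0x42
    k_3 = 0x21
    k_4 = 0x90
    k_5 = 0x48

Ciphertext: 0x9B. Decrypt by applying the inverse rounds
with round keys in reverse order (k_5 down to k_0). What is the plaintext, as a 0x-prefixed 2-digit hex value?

s_0 = ciphertext = 0x9B
s_1 = InvRound(s_0, k_5) = 0xE9
s_2 = InvRound(s_1, k_4) = 0xDE
s_3 = InvRound(s_2, k_3) = 0x8D
s_4 = InvRound(s_3, k_2) = 0xD8
s_5 = InvRound(s_4, k_1) = 0xBD
s_6 = InvRound(s_5, k_0) = 0x5B

0x5B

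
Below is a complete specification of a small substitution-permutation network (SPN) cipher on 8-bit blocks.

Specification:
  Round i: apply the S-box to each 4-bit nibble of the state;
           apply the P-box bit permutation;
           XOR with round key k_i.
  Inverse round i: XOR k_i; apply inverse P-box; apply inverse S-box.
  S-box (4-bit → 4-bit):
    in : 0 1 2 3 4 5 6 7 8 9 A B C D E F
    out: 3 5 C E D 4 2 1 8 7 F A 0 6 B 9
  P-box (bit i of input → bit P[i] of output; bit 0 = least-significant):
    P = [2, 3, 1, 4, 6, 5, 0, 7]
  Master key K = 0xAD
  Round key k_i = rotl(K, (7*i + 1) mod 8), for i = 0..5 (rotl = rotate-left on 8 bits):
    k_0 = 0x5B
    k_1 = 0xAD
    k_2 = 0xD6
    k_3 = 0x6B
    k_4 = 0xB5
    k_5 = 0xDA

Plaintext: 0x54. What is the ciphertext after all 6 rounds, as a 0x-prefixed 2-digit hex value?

s_0 = plaintext = 0x54
s_1 = Round(s_0, k_0) = 0x4C
s_2 = Round(s_1, k_1) = 0x6C
s_3 = Round(s_2, k_2) = 0xF6
s_4 = Round(s_3, k_3) = 0xA3
s_5 = Round(s_4, k_4) = 0x4E
s_6 = Round(s_5, k_5) = 0x07

0x07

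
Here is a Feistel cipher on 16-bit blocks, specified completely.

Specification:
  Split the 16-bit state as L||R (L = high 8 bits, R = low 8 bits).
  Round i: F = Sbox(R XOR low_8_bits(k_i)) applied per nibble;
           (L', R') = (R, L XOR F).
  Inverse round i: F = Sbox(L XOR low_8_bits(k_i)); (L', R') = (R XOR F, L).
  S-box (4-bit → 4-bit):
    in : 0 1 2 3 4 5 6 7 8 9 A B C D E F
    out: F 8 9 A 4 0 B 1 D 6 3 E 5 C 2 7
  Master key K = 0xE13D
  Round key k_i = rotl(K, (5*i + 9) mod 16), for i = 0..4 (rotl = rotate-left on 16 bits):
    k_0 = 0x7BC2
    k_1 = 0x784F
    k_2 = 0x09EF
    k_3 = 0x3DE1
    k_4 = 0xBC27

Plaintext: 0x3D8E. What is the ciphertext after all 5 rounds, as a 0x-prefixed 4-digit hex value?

0x742D

s_0 = plaintext = 0x3D8E
s_1 = Round(s_0, k_0) = 0x8E78
s_2 = Round(s_1, k_1) = 0x782F
s_3 = Round(s_2, k_2) = 0x2F27
s_4 = Round(s_3, k_3) = 0x2774
s_5 = Round(s_4, k_4) = 0x742D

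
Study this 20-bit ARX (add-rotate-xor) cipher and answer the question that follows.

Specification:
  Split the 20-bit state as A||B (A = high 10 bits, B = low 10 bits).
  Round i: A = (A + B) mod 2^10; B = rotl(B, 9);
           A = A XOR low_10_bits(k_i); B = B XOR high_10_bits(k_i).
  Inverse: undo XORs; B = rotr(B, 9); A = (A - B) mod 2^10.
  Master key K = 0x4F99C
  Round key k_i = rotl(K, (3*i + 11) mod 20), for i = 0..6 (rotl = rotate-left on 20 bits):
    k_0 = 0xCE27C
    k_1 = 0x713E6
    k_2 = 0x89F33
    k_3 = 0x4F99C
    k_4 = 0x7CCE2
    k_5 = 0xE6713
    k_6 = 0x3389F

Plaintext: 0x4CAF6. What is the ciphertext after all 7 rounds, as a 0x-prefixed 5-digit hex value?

s_0 = plaintext = 0x4CAF6
s_1 = Round(s_0, k_0) = 0x95243
s_2 = Round(s_1, k_1) = 0xDC6E5
s_3 = Round(s_2, k_2) = 0x59555
s_4 = Round(s_3, k_3) = 0xC9B94
s_5 = Round(s_4, k_4) = 0x96039
s_6 = Round(s_5, k_5) = 0x60985
s_7 = Round(s_6, k_6) = 0xE620C

0xE620C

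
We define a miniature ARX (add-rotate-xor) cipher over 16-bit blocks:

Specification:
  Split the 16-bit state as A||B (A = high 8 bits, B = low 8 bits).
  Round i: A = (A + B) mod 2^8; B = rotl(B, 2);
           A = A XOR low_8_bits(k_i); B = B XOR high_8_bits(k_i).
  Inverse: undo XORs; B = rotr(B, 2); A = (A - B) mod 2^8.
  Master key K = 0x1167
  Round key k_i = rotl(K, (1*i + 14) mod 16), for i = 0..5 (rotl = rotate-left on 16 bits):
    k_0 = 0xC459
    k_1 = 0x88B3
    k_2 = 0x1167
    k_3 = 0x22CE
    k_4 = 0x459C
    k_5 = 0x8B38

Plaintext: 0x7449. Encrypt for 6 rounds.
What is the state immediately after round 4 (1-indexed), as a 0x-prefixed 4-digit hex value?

s_0 = plaintext = 0x7449
s_1 = Round(s_0, k_0) = 0xE4E1
s_2 = Round(s_1, k_1) = 0x760F
s_3 = Round(s_2, k_2) = 0xE22D
s_4 = Round(s_3, k_3) = 0xC196
s_5 = Round(s_4, k_4) = 0xCB1F
s_6 = Round(s_5, k_5) = 0xD2F7

0xC196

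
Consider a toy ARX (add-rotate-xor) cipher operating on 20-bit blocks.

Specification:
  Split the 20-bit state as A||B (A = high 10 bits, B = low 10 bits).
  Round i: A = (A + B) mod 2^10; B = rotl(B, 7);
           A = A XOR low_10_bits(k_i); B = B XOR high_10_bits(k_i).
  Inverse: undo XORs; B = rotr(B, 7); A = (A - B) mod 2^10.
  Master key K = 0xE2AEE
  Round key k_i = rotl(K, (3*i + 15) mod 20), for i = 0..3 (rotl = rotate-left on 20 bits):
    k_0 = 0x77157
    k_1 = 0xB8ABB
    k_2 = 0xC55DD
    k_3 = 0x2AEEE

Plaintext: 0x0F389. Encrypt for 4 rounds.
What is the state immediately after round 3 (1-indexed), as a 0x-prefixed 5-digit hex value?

s_0 = plaintext = 0x0F389
s_1 = Round(s_0, k_0) = 0xA492D
s_2 = Round(s_1, k_1) = 0x41047
s_3 = Round(s_2, k_2) = 0x2589D
s_4 = Round(s_3, k_3) = 0xF7638

0x2589D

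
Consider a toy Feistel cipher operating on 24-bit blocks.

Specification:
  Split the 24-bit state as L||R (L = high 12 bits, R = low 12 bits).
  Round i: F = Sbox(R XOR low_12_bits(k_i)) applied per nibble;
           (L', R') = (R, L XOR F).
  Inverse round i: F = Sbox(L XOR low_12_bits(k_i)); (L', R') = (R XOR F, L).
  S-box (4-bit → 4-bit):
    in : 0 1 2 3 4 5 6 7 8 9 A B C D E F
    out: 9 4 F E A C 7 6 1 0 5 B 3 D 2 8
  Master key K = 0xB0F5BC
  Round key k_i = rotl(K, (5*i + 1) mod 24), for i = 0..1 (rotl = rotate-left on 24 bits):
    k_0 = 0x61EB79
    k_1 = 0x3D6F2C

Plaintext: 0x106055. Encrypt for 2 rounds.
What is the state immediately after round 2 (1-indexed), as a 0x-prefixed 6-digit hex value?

s_0 = plaintext = 0x106055
s_1 = Round(s_0, k_0) = 0x055AF5
s_2 = Round(s_1, k_1) = 0xAF5C85

0xAF5C85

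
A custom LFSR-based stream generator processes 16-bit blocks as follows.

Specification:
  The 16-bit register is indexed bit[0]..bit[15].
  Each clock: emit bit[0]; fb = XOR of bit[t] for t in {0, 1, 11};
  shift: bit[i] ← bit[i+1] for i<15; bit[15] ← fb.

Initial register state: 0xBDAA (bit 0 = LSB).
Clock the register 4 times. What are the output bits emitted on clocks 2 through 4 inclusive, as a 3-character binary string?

reg_0 = 0xBDAA
clock 1: out=0, reg = 0x5ED5
clock 2: out=1, reg = 0x2F6A
clock 3: out=0, reg = 0x17B5
clock 4: out=1, reg = 0x8BDA

101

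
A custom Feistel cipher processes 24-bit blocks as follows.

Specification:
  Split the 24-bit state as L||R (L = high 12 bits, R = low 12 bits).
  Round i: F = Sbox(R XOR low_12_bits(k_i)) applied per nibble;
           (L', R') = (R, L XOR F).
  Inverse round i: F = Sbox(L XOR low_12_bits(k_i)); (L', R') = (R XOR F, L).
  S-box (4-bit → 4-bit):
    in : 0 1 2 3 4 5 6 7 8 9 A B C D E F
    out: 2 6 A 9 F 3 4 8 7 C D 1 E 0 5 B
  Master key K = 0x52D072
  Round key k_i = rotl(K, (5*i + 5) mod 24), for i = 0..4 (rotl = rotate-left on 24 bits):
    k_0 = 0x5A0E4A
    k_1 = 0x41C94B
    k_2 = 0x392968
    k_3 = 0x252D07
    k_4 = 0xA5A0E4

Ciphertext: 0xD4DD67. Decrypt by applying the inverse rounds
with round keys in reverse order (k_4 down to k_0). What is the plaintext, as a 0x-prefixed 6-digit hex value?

s_0 = ciphertext = 0xD4DD67
s_1 = InvRound(s_0, k_4) = 0xDBBD4D
s_2 = InvRound(s_1, k_3) = 0xF53DBB
s_3 = InvRound(s_2, k_2) = 0x92AF53
s_4 = InvRound(s_3, k_1) = 0xD1592A
s_5 = InvRound(s_4, k_0) = 0x011D15

0x011D15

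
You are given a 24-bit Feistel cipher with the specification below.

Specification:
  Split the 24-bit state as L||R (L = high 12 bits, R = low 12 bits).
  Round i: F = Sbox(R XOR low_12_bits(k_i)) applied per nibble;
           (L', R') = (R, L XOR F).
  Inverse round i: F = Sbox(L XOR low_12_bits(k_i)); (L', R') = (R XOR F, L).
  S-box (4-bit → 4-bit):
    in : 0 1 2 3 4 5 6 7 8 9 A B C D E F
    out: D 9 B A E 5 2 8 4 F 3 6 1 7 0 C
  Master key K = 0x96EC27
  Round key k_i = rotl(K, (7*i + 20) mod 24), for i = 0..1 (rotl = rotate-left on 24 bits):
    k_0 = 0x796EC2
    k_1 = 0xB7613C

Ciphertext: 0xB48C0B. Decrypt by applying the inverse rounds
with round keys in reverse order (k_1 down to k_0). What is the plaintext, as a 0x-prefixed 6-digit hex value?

s_0 = ciphertext = 0xB48C0B
s_1 = InvRound(s_0, k_1) = 0xF85B48
s_2 = InvRound(s_1, k_0) = 0x2A0F85

0x2A0F85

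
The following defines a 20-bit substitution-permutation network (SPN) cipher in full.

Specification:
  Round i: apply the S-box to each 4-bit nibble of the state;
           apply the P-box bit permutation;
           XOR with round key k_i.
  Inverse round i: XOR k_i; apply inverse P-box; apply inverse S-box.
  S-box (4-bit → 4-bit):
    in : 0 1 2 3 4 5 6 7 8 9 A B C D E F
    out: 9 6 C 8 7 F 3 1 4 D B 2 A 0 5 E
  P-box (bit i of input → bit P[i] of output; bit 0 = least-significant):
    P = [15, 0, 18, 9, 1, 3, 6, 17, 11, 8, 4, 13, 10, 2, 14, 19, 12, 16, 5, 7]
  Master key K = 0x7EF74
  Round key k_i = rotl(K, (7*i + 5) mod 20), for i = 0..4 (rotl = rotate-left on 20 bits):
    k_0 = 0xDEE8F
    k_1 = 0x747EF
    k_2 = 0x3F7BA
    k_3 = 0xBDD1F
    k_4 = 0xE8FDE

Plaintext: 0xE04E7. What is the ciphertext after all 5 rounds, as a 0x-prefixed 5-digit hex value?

0x221CA

s_0 = plaintext = 0xE04E7
s_1 = Round(s_0, k_0) = 0x573FD
s_2 = Round(s_1, k_1) = 0x47307
s_3 = Round(s_2, k_2) = 0x04398
s_4 = Round(s_3, k_3) = 0xDA9D9
s_5 = Round(s_4, k_4) = 0x221CA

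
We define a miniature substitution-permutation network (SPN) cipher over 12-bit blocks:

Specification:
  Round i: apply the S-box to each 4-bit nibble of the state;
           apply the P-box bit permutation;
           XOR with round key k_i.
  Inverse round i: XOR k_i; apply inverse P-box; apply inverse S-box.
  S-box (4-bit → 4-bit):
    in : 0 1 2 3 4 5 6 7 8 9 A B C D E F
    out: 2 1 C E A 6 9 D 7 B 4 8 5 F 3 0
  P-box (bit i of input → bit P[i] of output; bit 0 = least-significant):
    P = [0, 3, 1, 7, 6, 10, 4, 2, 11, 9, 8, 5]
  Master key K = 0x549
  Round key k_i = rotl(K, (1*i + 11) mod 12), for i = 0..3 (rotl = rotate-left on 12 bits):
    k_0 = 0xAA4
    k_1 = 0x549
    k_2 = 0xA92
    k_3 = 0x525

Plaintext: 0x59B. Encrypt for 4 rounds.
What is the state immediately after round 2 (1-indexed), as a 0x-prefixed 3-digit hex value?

0xE25

s_0 = plaintext = 0x59B
s_1 = Round(s_0, k_0) = 0xD60
s_2 = Round(s_1, k_1) = 0xE25
s_3 = Round(s_2, k_2) = 0x08C
s_4 = Round(s_3, k_3) = 0x376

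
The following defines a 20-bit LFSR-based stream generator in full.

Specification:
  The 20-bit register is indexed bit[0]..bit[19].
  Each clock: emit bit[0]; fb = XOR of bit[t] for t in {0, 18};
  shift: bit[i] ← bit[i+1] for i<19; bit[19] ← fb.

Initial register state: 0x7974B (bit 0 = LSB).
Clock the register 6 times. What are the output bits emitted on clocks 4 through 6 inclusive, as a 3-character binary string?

100

reg_0 = 0x7974B
clock 1: out=1, reg = 0x3CBA5
clock 2: out=1, reg = 0x9E5D2
clock 3: out=0, reg = 0x4F2E9
clock 4: out=1, reg = 0x27974
clock 5: out=0, reg = 0x13CBA
clock 6: out=0, reg = 0x09E5D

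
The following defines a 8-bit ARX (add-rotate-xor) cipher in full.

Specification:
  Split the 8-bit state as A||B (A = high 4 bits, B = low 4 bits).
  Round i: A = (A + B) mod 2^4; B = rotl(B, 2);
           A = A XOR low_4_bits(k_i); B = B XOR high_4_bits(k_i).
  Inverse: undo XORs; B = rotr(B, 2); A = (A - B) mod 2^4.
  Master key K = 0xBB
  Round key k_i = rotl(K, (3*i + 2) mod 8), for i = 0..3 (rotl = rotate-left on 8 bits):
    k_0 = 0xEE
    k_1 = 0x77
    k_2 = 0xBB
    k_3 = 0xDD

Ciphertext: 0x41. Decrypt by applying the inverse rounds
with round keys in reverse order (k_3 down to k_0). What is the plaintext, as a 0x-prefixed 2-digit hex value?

0xBE

s_0 = ciphertext = 0x41
s_1 = InvRound(s_0, k_3) = 0x63
s_2 = InvRound(s_1, k_2) = 0xB2
s_3 = InvRound(s_2, k_1) = 0x75
s_4 = InvRound(s_3, k_0) = 0xBE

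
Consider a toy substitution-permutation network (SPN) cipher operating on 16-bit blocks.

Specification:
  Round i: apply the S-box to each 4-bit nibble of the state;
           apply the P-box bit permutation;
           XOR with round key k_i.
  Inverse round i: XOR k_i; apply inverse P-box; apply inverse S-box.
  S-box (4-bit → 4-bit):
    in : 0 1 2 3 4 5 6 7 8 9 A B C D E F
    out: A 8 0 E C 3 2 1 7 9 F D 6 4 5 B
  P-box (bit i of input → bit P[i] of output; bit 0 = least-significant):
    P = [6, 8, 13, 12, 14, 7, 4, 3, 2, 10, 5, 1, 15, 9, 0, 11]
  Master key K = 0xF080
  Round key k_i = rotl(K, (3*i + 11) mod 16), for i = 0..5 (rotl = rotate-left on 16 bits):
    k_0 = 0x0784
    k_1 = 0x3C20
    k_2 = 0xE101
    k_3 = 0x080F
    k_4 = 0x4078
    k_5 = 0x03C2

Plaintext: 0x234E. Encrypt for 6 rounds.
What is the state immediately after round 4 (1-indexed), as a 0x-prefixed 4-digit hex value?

0xCFC7

s_0 = plaintext = 0x234E
s_1 = Round(s_0, k_0) = 0x23FE
s_2 = Round(s_1, k_1) = 0x58CA
s_3 = Round(s_2, k_2) = 0x56F5
s_4 = Round(s_3, k_3) = 0xCFC7
s_5 = Round(s_4, k_4) = 0x46AF
s_6 = Round(s_5, k_5) = 0x5E1B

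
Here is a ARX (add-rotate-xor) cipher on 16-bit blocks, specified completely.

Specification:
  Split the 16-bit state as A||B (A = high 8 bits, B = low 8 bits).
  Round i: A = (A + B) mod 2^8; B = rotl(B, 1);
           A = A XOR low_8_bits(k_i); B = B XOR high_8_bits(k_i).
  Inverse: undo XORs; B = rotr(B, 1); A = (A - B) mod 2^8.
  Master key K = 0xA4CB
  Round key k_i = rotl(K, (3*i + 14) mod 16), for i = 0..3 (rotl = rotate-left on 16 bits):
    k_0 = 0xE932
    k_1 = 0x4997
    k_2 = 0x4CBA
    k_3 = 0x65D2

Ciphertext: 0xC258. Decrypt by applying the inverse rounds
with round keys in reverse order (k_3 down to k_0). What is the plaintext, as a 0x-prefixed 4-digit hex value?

s_0 = ciphertext = 0xC258
s_1 = InvRound(s_0, k_3) = 0x729E
s_2 = InvRound(s_1, k_2) = 0x5F69
s_3 = InvRound(s_2, k_1) = 0xB810
s_4 = InvRound(s_3, k_0) = 0x8EFC

0x8EFC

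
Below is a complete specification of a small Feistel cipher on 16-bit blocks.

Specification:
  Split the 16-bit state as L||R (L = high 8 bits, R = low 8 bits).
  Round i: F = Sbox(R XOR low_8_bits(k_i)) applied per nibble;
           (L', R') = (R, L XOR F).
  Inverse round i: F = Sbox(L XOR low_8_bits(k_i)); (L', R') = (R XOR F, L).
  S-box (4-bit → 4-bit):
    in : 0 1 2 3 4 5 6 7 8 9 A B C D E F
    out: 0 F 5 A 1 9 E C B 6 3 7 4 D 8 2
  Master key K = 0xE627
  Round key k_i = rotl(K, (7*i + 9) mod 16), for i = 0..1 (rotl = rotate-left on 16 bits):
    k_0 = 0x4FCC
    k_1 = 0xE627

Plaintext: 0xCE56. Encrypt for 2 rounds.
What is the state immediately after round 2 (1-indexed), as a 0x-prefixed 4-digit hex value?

s_0 = plaintext = 0xCE56
s_1 = Round(s_0, k_0) = 0x56AD
s_2 = Round(s_1, k_1) = 0xADE5

0xADE5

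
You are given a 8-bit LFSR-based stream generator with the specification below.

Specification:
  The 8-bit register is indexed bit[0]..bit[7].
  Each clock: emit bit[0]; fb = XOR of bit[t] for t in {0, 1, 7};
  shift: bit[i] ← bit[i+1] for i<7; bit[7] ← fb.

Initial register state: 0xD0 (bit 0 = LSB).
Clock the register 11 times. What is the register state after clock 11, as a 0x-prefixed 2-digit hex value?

0x82

reg_0 = 0xD0
clock 1: out=0, reg = 0xE8
clock 2: out=0, reg = 0xF4
clock 3: out=0, reg = 0xFA
clock 4: out=0, reg = 0x7D
clock 5: out=1, reg = 0xBE
clock 6: out=0, reg = 0x5F
clock 7: out=1, reg = 0x2F
clock 8: out=1, reg = 0x17
clock 9: out=1, reg = 0x0B
clock 10: out=1, reg = 0x05
clock 11: out=1, reg = 0x82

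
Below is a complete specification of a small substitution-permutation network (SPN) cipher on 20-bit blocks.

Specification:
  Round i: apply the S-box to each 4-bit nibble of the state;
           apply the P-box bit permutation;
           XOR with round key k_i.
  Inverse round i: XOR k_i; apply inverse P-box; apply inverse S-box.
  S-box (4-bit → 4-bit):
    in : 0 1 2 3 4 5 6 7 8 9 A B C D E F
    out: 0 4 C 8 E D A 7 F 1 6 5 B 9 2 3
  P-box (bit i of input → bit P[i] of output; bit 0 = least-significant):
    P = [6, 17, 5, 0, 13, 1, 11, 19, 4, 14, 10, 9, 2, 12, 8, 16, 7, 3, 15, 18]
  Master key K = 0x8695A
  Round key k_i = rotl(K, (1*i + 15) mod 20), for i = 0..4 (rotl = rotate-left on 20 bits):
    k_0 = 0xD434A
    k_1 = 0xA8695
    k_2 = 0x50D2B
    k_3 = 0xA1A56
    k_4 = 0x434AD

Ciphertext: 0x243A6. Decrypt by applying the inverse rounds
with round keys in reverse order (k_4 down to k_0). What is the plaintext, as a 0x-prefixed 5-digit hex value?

0xBA0D8

s_0 = ciphertext = 0x243A6
s_1 = InvRound(s_0, k_4) = 0x6A4F6
s_2 = InvRound(s_1, k_3) = 0x5E251
s_3 = InvRound(s_2, k_2) = 0xA187B
s_4 = InvRound(s_3, k_1) = 0x7F2AB
s_5 = InvRound(s_4, k_0) = 0xBA0D8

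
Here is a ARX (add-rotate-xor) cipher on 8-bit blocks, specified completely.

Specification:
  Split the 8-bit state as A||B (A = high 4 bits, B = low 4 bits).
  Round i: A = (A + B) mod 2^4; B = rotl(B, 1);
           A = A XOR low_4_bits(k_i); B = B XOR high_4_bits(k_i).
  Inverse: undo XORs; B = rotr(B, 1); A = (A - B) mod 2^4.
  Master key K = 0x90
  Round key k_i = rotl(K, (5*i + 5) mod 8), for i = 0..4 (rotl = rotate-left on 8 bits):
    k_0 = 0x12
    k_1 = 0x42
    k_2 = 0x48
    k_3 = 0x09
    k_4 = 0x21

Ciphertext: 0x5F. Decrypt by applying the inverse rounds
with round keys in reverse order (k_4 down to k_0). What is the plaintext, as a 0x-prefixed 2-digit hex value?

0x6F

s_0 = ciphertext = 0x5F
s_1 = InvRound(s_0, k_4) = 0x6E
s_2 = InvRound(s_1, k_3) = 0x87
s_3 = InvRound(s_2, k_2) = 0x79
s_4 = InvRound(s_3, k_1) = 0x7E
s_5 = InvRound(s_4, k_0) = 0x6F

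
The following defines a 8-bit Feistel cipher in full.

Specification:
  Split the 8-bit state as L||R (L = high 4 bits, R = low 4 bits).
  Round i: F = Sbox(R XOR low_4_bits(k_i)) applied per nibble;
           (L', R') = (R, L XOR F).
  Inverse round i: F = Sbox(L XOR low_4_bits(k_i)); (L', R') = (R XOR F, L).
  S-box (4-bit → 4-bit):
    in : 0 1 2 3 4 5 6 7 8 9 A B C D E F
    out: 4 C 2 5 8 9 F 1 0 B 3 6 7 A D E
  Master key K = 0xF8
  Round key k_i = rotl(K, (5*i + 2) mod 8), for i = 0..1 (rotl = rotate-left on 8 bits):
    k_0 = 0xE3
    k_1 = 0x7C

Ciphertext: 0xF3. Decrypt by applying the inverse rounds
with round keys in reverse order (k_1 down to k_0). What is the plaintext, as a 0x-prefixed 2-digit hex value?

0x66

s_0 = ciphertext = 0xF3
s_1 = InvRound(s_0, k_1) = 0x6F
s_2 = InvRound(s_1, k_0) = 0x66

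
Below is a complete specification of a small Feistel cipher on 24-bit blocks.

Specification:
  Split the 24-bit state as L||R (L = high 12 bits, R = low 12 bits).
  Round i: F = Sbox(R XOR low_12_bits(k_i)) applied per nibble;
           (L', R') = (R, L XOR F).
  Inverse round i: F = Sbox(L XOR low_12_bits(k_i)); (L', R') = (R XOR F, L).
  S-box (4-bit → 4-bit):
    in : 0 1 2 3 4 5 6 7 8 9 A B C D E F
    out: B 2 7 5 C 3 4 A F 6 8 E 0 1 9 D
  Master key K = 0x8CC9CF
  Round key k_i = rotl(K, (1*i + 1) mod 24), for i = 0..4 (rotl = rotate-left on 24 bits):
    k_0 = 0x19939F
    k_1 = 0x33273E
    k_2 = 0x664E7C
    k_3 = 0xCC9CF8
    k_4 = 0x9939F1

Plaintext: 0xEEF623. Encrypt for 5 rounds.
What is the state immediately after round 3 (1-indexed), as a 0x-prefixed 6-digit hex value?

s_0 = plaintext = 0xEEF623
s_1 = Round(s_0, k_0) = 0x623D0F
s_2 = Round(s_1, k_1) = 0xD0FE71
s_3 = Round(s_2, k_2) = 0xE716BE
s_4 = Round(s_3, k_3) = 0x6BE6B5
s_5 = Round(s_4, k_4) = 0x6B5B72

0xE716BE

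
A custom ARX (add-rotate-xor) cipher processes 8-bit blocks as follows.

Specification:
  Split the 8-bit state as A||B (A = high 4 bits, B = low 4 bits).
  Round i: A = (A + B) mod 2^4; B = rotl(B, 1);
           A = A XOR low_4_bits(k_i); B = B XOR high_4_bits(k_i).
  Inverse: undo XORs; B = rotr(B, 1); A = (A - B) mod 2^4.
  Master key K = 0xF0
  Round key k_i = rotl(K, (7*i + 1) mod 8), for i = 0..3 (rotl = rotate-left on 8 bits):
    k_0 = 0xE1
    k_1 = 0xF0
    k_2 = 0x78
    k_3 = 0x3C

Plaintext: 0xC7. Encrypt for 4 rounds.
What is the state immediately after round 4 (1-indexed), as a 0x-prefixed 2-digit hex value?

s_0 = plaintext = 0xC7
s_1 = Round(s_0, k_0) = 0x20
s_2 = Round(s_1, k_1) = 0x2F
s_3 = Round(s_2, k_2) = 0x98
s_4 = Round(s_3, k_3) = 0xD2

0xD2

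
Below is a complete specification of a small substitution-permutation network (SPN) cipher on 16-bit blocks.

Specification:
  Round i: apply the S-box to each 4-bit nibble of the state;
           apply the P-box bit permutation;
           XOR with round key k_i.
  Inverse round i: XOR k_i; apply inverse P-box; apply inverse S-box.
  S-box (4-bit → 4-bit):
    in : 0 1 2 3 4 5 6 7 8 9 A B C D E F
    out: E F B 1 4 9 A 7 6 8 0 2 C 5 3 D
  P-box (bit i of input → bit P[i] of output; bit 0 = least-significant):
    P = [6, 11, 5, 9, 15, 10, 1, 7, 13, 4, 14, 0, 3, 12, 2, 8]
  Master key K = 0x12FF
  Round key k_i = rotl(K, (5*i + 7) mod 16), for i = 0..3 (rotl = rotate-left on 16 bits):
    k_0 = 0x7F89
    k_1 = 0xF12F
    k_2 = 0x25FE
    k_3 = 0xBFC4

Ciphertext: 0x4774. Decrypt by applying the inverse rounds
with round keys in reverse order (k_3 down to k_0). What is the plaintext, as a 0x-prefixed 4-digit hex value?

0xE982

s_0 = ciphertext = 0x4774
s_1 = InvRound(s_0, k_3) = 0xB758
s_2 = InvRound(s_1, k_2) = 0x8AFC
s_3 = InvRound(s_2, k_1) = 0x61C2
s_4 = InvRound(s_3, k_0) = 0xE982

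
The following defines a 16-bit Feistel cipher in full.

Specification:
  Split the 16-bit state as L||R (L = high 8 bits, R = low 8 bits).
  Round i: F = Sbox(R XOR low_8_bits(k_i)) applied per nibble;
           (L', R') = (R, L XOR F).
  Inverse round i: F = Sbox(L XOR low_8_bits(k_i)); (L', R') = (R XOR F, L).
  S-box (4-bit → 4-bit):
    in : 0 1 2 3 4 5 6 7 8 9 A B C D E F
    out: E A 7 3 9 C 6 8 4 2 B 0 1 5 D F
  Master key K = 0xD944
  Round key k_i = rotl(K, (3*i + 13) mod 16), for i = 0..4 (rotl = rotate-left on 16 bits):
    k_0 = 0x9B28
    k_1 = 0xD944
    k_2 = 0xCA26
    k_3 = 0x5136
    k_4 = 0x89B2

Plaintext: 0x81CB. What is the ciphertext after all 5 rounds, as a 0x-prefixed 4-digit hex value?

0x94B4

s_0 = plaintext = 0x81CB
s_1 = Round(s_0, k_0) = 0xCB52
s_2 = Round(s_1, k_1) = 0x526D
s_3 = Round(s_2, k_2) = 0x6DC2
s_4 = Round(s_3, k_3) = 0xC294
s_5 = Round(s_4, k_4) = 0x94B4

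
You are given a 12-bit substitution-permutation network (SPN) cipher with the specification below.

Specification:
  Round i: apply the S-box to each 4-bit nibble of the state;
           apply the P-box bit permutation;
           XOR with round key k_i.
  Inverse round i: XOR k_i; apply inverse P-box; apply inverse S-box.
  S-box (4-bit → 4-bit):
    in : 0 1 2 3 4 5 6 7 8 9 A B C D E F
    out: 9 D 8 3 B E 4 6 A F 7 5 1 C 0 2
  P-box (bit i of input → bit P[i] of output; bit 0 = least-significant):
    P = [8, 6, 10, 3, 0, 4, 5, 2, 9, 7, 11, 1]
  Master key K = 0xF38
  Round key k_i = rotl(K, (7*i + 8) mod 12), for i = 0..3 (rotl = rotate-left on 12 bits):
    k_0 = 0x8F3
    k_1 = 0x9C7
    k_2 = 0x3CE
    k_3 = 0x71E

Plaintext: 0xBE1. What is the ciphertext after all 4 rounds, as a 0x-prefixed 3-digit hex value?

0xFC5

s_0 = plaintext = 0xBE1
s_1 = Round(s_0, k_0) = 0x7FB
s_2 = Round(s_1, k_1) = 0x457
s_3 = Round(s_2, k_2) = 0x538
s_4 = Round(s_3, k_3) = 0xFC5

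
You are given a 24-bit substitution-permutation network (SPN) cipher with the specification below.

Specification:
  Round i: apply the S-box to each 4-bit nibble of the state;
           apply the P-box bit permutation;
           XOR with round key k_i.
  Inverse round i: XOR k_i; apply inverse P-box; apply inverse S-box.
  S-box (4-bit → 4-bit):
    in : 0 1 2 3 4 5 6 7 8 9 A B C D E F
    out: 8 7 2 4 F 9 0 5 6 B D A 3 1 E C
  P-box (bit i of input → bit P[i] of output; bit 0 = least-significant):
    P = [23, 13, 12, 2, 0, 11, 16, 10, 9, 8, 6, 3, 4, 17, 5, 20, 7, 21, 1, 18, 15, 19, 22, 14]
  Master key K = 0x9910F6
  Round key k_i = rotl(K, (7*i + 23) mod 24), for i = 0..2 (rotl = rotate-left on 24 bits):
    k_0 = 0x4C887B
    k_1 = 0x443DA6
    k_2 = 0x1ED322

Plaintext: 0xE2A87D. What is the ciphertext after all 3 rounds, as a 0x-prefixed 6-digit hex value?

s_0 = plaintext = 0xE2A87D
s_1 = Round(s_0, k_0) = 0xB5C90A
s_2 = Round(s_1, k_1) = 0xCA6A3A
s_3 = Round(s_2, k_2) = 0x9341EC

0x9341EC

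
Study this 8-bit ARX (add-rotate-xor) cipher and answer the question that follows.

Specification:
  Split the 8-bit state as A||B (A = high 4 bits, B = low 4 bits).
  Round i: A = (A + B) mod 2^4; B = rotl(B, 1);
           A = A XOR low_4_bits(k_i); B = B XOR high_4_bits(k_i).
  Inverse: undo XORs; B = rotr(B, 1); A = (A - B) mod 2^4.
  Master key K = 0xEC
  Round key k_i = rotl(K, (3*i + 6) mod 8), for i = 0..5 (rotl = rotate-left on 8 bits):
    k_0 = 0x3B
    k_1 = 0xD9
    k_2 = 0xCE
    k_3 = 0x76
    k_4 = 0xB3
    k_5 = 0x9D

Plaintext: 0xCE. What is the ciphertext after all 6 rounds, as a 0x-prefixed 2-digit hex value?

0x45

s_0 = plaintext = 0xCE
s_1 = Round(s_0, k_0) = 0x1E
s_2 = Round(s_1, k_1) = 0x60
s_3 = Round(s_2, k_2) = 0x8C
s_4 = Round(s_3, k_3) = 0x2E
s_5 = Round(s_4, k_4) = 0x36
s_6 = Round(s_5, k_5) = 0x45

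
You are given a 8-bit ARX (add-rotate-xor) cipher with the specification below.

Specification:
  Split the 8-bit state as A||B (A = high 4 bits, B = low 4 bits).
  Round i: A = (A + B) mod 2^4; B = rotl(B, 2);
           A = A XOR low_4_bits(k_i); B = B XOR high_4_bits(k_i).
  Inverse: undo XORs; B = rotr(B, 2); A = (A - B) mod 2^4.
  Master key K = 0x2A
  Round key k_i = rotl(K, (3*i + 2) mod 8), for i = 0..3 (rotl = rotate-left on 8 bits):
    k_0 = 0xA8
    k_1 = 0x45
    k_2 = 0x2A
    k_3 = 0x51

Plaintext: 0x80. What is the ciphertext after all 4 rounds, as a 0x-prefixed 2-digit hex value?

s_0 = plaintext = 0x80
s_1 = Round(s_0, k_0) = 0x0A
s_2 = Round(s_1, k_1) = 0xFE
s_3 = Round(s_2, k_2) = 0x79
s_4 = Round(s_3, k_3) = 0x13

0x13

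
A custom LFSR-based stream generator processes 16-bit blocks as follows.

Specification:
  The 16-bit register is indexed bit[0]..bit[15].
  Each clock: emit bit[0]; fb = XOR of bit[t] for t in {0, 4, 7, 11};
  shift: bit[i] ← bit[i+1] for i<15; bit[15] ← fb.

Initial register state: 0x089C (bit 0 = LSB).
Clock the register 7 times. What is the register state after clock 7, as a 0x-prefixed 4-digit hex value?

reg_0 = 0x089C
clock 1: out=0, reg = 0x844E
clock 2: out=0, reg = 0x4227
clock 3: out=1, reg = 0xA113
clock 4: out=1, reg = 0x5089
clock 5: out=1, reg = 0x2844
clock 6: out=0, reg = 0x9422
clock 7: out=0, reg = 0x4A11

0x4A11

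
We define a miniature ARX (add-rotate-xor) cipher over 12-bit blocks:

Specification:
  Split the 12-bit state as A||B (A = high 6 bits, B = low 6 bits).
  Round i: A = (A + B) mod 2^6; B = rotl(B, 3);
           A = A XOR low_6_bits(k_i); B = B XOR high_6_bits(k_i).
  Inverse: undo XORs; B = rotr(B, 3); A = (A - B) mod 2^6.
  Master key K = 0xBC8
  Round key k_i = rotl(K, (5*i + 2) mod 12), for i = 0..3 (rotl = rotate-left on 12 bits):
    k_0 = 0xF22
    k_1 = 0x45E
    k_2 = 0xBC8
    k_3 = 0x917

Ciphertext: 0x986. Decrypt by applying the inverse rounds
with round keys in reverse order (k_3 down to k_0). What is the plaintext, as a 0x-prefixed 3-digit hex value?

s_0 = ciphertext = 0x986
s_1 = InvRound(s_0, k_3) = 0x754
s_2 = InvRound(s_1, k_2) = 0xD9F
s_3 = InvRound(s_2, k_1) = 0xDF1
s_4 = InvRound(s_3, k_0) = 0xB29

0xB29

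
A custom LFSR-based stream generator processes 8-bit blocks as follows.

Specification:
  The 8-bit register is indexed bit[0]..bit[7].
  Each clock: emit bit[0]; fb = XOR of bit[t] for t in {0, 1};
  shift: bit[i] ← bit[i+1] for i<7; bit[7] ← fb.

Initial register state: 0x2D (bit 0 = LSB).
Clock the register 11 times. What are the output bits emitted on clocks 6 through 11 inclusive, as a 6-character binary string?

reg_0 = 0x2D
clock 1: out=1, reg = 0x96
clock 2: out=0, reg = 0xCB
clock 3: out=1, reg = 0x65
clock 4: out=1, reg = 0xB2
clock 5: out=0, reg = 0xD9
clock 6: out=1, reg = 0xEC
clock 7: out=0, reg = 0x76
clock 8: out=0, reg = 0xBB
clock 9: out=1, reg = 0x5D
clock 10: out=1, reg = 0xAE
clock 11: out=0, reg = 0xD7

100110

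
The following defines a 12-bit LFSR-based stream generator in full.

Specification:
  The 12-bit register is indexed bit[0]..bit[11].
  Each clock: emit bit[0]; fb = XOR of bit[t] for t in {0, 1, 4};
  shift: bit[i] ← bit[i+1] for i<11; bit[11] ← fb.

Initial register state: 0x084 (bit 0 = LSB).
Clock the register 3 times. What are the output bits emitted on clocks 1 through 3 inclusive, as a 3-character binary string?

001

reg_0 = 0x084
clock 1: out=0, reg = 0x042
clock 2: out=0, reg = 0x821
clock 3: out=1, reg = 0xC10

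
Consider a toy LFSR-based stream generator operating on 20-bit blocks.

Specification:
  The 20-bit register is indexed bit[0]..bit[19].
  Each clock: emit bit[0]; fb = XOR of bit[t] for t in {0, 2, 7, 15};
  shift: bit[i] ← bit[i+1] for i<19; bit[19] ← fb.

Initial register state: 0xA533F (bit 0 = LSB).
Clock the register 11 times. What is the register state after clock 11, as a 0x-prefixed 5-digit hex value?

reg_0 = 0xA533F
clock 1: out=1, reg = 0x5299F
clock 2: out=1, reg = 0xA94CF
clock 3: out=1, reg = 0x54A67
clock 4: out=1, reg = 0x2A533
clock 5: out=1, reg = 0x15299
clock 6: out=1, reg = 0x0A94C
clock 7: out=0, reg = 0x054A6
clock 8: out=0, reg = 0x02A53
clock 9: out=1, reg = 0x81529
clock 10: out=1, reg = 0xC0A94
clock 11: out=0, reg = 0x6054A

0x6054A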